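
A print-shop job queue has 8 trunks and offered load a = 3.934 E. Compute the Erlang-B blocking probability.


B(c,a) = (a^c/c!) / Σ_{k=0}^{c} a^k/k!
a^8/8! = 1.422834
Σ terms (k=0..8): 1.00000 + 3.93400 + 7.73818 + 10.14733 + 9.97990 + 7.85219 + 5.14842 + 2.89341 + 1.42283 = 50.116254
B = 1.422834/50.116254 = 0.028391

Final: 0.028391


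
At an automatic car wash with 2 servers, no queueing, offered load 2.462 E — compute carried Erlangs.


B(2,2.462) = 0.466788 (Erlang-B)
Carried load = a(1 − B) = 2.462·(1 − 0.466788) = 2.462·0.533212 = 1.3128 E

Final: 1.3128 Erlangs


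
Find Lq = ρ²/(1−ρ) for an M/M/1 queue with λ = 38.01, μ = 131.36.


ρ = 38.01/131.36 = 0.2894
Lq = ρ²/(1−ρ) = 0.08373/0.7106 = 0.1178

Final: 0.1178


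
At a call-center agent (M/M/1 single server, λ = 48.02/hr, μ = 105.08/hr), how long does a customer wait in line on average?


ρ = 48.02/105.08 = 0.4570
Wq = ρ/(μ−λ) = 0.4570/(105.08 − 48.02) = 0.4570/57.06 = 0.008009 hr

Final: 0.008009 hr


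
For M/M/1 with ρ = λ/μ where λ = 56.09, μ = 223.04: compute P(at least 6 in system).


ρ = 56.09/223.04 = 0.2515
P(N ≥ n) = ρ^n = 0.2515^6 = 0.0002529

Final: 0.0002529


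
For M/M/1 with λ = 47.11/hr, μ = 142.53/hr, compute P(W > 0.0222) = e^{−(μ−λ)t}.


W ~ Exponential(μ−λ) for M/M/1.
μ − λ = 142.53 − 47.11 = 95.4200
P(W > t) = e^{−(μ−λ)t} = e^{−2.1183} = 0.120233

Final: 0.120233


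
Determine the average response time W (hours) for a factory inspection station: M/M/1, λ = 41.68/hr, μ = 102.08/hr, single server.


W = 1/(μ−λ) = 1/(102.08 − 41.68) = 1/60.40 = 0.01656 hr

Final: 0.01656 hr


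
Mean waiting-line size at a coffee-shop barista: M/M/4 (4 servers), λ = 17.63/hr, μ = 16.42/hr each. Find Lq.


a = λ/μ = 1.0737; ρ = a/4 = 0.2684
P₀ = 0.341055
Lq = P₀·a^c·ρ / (c!·(1−ρ)²) = 0.341055·1.32897·0.2684/(24·0.53521)
= 0.009472

Final: 0.009472


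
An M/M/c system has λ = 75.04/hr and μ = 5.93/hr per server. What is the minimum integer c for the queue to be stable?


Stability requires cμ > λ ⇔ c > λ/μ.
λ/μ = 75.04/5.93 = 12.6543
Minimum integer c = ⌊12.6543⌋ + 1 = 13
Check: 13·5.93 = 77.09 > 75.04, while 12·5.93 = 71.16 ≤ 75.04

Final: 13 servers


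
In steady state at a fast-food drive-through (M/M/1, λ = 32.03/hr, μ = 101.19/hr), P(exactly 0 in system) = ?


ρ = 32.03/101.19 = 0.3165
P_n = (1−ρ)·ρ^n = (1 − 0.3165)·0.3165^0 = 0.6835·1.000000 = 0.683467

Final: 0.683467


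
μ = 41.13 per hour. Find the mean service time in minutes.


Mean service time = 1/μ = 1/41.13 hour = 0.02431 hour
In minutes: 0.02431 × 60 = 1.4588 min

Final: 1.4588 min


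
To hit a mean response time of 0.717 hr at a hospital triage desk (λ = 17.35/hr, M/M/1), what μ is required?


W = 1/(μ−λ) ⇒ μ − λ = 1/W = 1/0.717 = 1.3947
μ = λ + 1/W = 17.35 + 1.3947 = 18.7447 per hr

Final: 18.7447 /hr


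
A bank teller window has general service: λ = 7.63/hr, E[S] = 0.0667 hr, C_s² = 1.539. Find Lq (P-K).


ρ = λ·E[S] = 7.63·0.0667 = 0.5089
Lq = ρ²(1+C_s²)/(2(1−ρ)) = 0.2590·(1+1.539)/(2·0.4911)
= 0.2590·2.5390/0.9822 = 0.66955

Final: 0.66955


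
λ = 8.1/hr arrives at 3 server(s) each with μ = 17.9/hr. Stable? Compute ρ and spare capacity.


Total capacity cμ = 3·17.9 = 53.70/hr
ρ = λ/(cμ) = 8.1/53.70 = 0.1508
Stable ⇔ ρ < 1: YES
Spare capacity = cμ − λ = 53.70 − 8.1 = 45.60/hr

Final: ρ = 0.1508; stable; margin = 45.60/hr


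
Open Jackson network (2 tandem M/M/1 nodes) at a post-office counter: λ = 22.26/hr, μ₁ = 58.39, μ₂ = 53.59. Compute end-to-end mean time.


Each node sees arrival rate λ = 22.26/hr (tandem ⇒ throughput preserved).
W₁ = 1/(μ₁−λ) = 1/(58.39−22.26) = 0.02768 hr
W₂ = 1/(μ₂−λ) = 1/(53.59−22.26) = 0.03192 hr
W_total = W₁ + W₂ = 0.02768 + 0.03192 = 0.05960 hr

Final: 0.05960 hr


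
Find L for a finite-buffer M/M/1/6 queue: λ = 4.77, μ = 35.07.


ρ = 4.77/35.07 = 0.1360
L = ρ[1 − (K+1)ρ^K + Kρ^(K+1)] / [(1−ρ)(1−ρ^(K+1))]
Numerator: 0.1360·(1 − 7·0.000006331 + 6·0.0000008611) = 0.136008
Denominator: (0.8640)·(0.999999) = 0.863986
L = 0.136008/0.863986 = 0.1574

Final: 0.1574


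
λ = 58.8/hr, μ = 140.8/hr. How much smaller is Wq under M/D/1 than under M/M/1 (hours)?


ρ = 58.8/140.8 = 0.4176
Wq(M/M/1) = ρ/(μ−λ) = 0.4176/82.00 = 0.005093 hr
Wq(M/D/1) = ρ/(2(μ−λ)) = 0.002546 hr
Savings = 0.005093 − 0.002546 = 0.002546 hr

Final: 0.002546 hr


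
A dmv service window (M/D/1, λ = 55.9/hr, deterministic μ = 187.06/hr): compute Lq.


ρ = 55.9/187.06 = 0.2988
M/D/1: Lq = ρ²/(2(1−ρ)) = 0.08930/(2·0.7012) = 0.06368

Final: 0.06368


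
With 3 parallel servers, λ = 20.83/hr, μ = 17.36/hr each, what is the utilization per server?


ρ = λ/(cμ) = 20.83/(3·17.36) = 20.83/52.08 = 0.4000

Final: 0.4000


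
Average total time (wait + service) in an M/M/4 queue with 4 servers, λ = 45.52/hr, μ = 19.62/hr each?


a = 2.3201; ρ = 0.5800; P₀ = 0.091179
Lq = P₀·a^c·ρ/(c!(1−ρ)²) = 0.36198
Wq = Lq/λ = 0.36198/45.52 = 0.007952 hr
W = Wq + 1/μ = 0.007952 + 0.05097 = 0.05892 hr

Final: 0.05892 hr


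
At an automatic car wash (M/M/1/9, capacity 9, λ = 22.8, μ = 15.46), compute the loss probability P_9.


ρ = λ/μ = 22.8/15.46 = 1.4748
P_K = (1−ρ)ρ^K/(1−ρ^(K+1)) = (-0.4748·33.001085)/(1 − 48.669129)
= -15.668044/-47.669129 = 0.328683

Final: 0.328683


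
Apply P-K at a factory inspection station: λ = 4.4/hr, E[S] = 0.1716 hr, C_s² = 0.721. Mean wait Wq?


ρ = λ·E[S] = 4.4·0.1716 = 0.7550
E[S²] = E[S]²(1+C_s²) = 0.1716²·(1+0.721) = 0.050678
Wq = λ·E[S²]/(2(1−ρ)) = 4.4·0.050678/(2·0.2450) = 0.45514 hr

Final: 0.45514 hr


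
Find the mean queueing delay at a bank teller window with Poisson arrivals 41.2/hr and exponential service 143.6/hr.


ρ = 41.2/143.6 = 0.2869
Wq = ρ/(μ−λ) = 0.2869/(143.6 − 41.2) = 0.2869/102.40 = 0.002802 hr

Final: 0.002802 hr


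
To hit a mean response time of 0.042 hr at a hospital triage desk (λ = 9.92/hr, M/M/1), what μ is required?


W = 1/(μ−λ) ⇒ μ − λ = 1/W = 1/0.042 = 23.8095
μ = λ + 1/W = 9.92 + 23.8095 = 33.7295 per hr

Final: 33.7295 /hr


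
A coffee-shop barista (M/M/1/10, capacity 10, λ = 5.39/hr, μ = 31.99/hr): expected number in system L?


ρ = 5.39/31.99 = 0.1685
L = ρ[1 − (K+1)ρ^K + Kρ^(K+1)] / [(1−ρ)(1−ρ^(K+1))]
Numerator: 0.1685·(1 − 11·0.00000001844 + 10·0.000000003107) = 0.168490
Denominator: (0.8315)·(1.000000) = 0.831510
L = 0.168490/0.831510 = 0.2026

Final: 0.2026


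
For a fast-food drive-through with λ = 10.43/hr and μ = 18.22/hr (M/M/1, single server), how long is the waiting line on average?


ρ = 10.43/18.22 = 0.5724
Lq = ρ²/(1−ρ) = 0.3277/0.4276 = 0.7664

Final: 0.7664


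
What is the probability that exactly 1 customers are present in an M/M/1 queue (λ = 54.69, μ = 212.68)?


ρ = 54.69/212.68 = 0.2571
P_n = (1−ρ)·ρ^n = (1 − 0.2571)·0.2571^1 = 0.7429·0.257147 = 0.191022

Final: 0.191022


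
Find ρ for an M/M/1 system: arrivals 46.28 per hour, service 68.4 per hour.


ρ = λ/μ = 46.28/68.4 = 0.6766

Final: 0.6766


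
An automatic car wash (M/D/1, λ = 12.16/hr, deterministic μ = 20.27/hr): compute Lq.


ρ = 12.16/20.27 = 0.5999
M/D/1: Lq = ρ²/(2(1−ρ)) = 0.3599/(2·0.4001) = 0.44974

Final: 0.44974


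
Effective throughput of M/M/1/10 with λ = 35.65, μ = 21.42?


ρ = 1.6643; P_K = (1−ρ)ρ^10/(1−ρ^11) = 0.400635
λ_eff = λ(1 − P_K) = 35.65·(1 − 0.400635) = 35.65·0.599365 = 21.3674 /hr

Final: 21.3674 /hr


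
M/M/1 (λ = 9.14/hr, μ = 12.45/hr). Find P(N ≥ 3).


ρ = 9.14/12.45 = 0.7341
P(N ≥ n) = ρ^n = 0.7341^3 = 0.395668

Final: 0.395668


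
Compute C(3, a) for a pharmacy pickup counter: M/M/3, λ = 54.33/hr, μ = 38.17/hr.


a = λ/μ = 1.4234; ρ = a/3 = 0.4745
P₀ = 0.229839 (from M/M/c formula)
C(c,a) = [a^c/(c!(1−ρ))]·P₀ = [2.88372/(6·0.5255)]·0.229839
= 0.91452·0.229839 = 0.210192

Final: 0.210192


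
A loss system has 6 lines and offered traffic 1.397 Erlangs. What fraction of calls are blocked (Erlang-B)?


B(c,a) = (a^c/c!) / Σ_{k=0}^{c} a^k/k!
a^6/6! = 0.010324
Σ terms (k=0..6): 1.00000 + 1.39700 + 0.97580 + 0.45440 + 0.15870 + 0.04434 + 0.01032 = 4.040568
B = 0.010324/4.040568 = 0.002555

Final: 0.002555


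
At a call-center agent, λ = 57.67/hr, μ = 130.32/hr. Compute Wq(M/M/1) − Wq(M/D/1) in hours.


ρ = 57.67/130.32 = 0.4425
Wq(M/M/1) = ρ/(μ−λ) = 0.4425/72.65 = 0.006091 hr
Wq(M/D/1) = ρ/(2(μ−λ)) = 0.003046 hr
Savings = 0.006091 − 0.003046 = 0.003046 hr

Final: 0.003046 hr


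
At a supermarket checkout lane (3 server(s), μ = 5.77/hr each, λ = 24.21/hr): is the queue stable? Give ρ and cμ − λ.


Total capacity cμ = 3·5.77 = 17.31/hr
ρ = λ/(cμ) = 24.21/17.31 = 1.3986
Stable ⇔ ρ < 1: NO
Spare capacity = cμ − λ = 17.31 − 24.21 = -6.90/hr

Final: ρ = 1.3986; unstable; margin = -6.90/hr


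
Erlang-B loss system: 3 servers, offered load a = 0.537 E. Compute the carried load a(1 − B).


B(3,0.537) = 0.015120 (Erlang-B)
Carried load = a(1 − B) = 0.537·(1 − 0.015120) = 0.537·0.984880 = 0.5289 E

Final: 0.5289 Erlangs


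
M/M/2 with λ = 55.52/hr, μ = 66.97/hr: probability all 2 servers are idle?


a = λ/μ = 55.52/66.97 = 0.8290; ρ = a/c = 0.4145
Σ_{k=0}^{1} a^k/k! (terms k=0..1) = 1.00000 + 0.82903 = 1.82903
Tail: a^2/(2!(1−ρ)) = 0.68729/(2·0.5855) = 0.58694
P₀ = 1/(1.82903 + 0.58694) = 1/2.41597 = 0.413913

Final: 0.413913


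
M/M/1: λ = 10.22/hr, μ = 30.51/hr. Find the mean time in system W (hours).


W = 1/(μ−λ) = 1/(30.51 − 10.22) = 1/20.29 = 0.04929 hr

Final: 0.04929 hr


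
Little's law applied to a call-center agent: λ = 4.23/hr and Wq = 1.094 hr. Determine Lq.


Lq = λWq = 4.23·1.094 = 4.6276

Final: 4.6276


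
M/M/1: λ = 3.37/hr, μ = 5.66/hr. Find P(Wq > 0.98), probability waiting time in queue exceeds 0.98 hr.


ρ = 3.37/5.66 = 0.5954
P(Wq > t) = ρ·e^{−(μ−λ)t} = 0.5954·e^{−2.2442}
= 0.5954·0.106012 = 0.063120

Final: 0.063120


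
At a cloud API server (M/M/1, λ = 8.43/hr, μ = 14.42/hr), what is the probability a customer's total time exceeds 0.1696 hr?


W ~ Exponential(μ−λ) for M/M/1.
μ − λ = 14.42 − 8.43 = 5.9900
P(W > t) = e^{−(μ−λ)t} = e^{−1.0159} = 0.362075

Final: 0.362075


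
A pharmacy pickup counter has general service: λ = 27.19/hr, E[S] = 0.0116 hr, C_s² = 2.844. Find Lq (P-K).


ρ = λ·E[S] = 27.19·0.0116 = 0.3154
Lq = ρ²(1+C_s²)/(2(1−ρ)) = 0.09948·(1+2.844)/(2·0.6846)
= 0.09948·3.8440/1.3692 = 0.27929

Final: 0.27929


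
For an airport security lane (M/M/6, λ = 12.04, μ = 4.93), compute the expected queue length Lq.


a = λ/μ = 2.4422; ρ = a/6 = 0.4070
P₀ = 0.086542
Lq = P₀·a^c·ρ / (c!·(1−ρ)²) = 0.086542·212.16679·0.4070/(720·0.35161)
= 0.02952

Final: 0.02952


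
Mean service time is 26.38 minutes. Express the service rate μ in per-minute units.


μ = 1/(service time) in consistent units.
1 minute = 1 min, so μ = 1/26.38 = 0.03791 per minute

Final: 0.03791 /min


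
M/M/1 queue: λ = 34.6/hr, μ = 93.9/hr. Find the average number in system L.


ρ = λ/μ = 34.6/93.9 = 0.3685
L = ρ/(1−ρ) = 0.3685/(1 − 0.3685) = 0.3685/0.6315 = 0.5835

Final: 0.5835


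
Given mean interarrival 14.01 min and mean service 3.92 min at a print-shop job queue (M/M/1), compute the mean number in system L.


λ = 60/14.01 = 4.2827 /hr
μ = 60/3.92 = 15.3061 /hr
ρ = λ/μ = 4.2827/15.3061 = 0.2798
L = ρ/(1−ρ) = 0.2798/0.7202 = 0.3885

Final: 0.3885


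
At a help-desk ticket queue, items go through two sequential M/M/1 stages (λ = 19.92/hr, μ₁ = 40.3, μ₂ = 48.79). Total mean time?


Each node sees arrival rate λ = 19.92/hr (tandem ⇒ throughput preserved).
W₁ = 1/(μ₁−λ) = 1/(40.3−19.92) = 0.04907 hr
W₂ = 1/(μ₂−λ) = 1/(48.79−19.92) = 0.03464 hr
W_total = W₁ + W₂ = 0.04907 + 0.03464 = 0.08371 hr

Final: 0.08371 hr


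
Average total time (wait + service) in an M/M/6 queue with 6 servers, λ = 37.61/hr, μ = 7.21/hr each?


a = 5.2164; ρ = 0.8694; P₀ = 0.003118
Lq = P₀·a^c·ρ/(c!(1−ρ)²) = 4.44619
Wq = Lq/λ = 4.44619/37.61 = 0.11822 hr
W = Wq + 1/μ = 0.11822 + 0.13870 = 0.25691 hr

Final: 0.25691 hr


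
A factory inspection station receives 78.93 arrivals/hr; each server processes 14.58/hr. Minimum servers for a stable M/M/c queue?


Stability requires cμ > λ ⇔ c > λ/μ.
λ/μ = 78.93/14.58 = 5.4136
Minimum integer c = ⌊5.4136⌋ + 1 = 6
Check: 6·14.58 = 87.48 > 78.93, while 5·14.58 = 72.90 ≤ 78.93

Final: 6 servers


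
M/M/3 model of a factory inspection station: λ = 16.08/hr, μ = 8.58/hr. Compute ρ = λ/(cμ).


ρ = λ/(cμ) = 16.08/(3·8.58) = 16.08/25.74 = 0.6247

Final: 0.6247


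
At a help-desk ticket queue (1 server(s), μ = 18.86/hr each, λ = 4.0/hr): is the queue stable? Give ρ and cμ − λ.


Total capacity cμ = 1·18.86 = 18.86/hr
ρ = λ/(cμ) = 4.0/18.86 = 0.2121
Stable ⇔ ρ < 1: YES
Spare capacity = cμ − λ = 18.86 − 4.0 = 14.86/hr

Final: ρ = 0.2121; stable; margin = 14.86/hr


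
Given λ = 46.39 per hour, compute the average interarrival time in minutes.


Mean interarrival time = 1/λ = 1/46.39 hour = 0.02156 hour
In minutes: 0.02156 × 60 = 1.2934 min

Final: 1.2934 min


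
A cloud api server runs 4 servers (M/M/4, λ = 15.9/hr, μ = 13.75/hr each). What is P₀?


a = λ/μ = 15.9/13.75 = 1.1564; ρ = a/c = 0.2891
Σ_{k=0}^{3} a^k/k! (terms k=0..3) = 1.00000 + 1.15636 + 0.66859 + 0.25771 = 3.08266
Tail: a^4/(4!(1−ρ)) = 1.78804/(24·0.7109) = 0.10480
P₀ = 1/(3.08266 + 0.10480) = 1/3.18746 = 0.313729

Final: 0.313729


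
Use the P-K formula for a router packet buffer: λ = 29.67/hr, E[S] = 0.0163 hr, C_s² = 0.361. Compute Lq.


ρ = λ·E[S] = 29.67·0.0163 = 0.4836
Lq = ρ²(1+C_s²)/(2(1−ρ)) = 0.2339·(1+0.361)/(2·0.5164)
= 0.2339·1.3610/1.0328 = 0.30823

Final: 0.30823


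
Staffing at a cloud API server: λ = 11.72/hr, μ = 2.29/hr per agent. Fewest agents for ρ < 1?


Stability requires cμ > λ ⇔ c > λ/μ.
λ/μ = 11.72/2.29 = 5.1179
Minimum integer c = ⌊5.1179⌋ + 1 = 6
Check: 6·2.29 = 13.74 > 11.72, while 5·2.29 = 11.45 ≤ 11.72

Final: 6 servers


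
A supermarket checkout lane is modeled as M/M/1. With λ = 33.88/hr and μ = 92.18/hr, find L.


ρ = λ/μ = 33.88/92.18 = 0.3675
L = ρ/(1−ρ) = 0.3675/(1 − 0.3675) = 0.3675/0.6325 = 0.5811

Final: 0.5811


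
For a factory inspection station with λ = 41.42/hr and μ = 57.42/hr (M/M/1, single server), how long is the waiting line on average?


ρ = 41.42/57.42 = 0.7214
Lq = ρ²/(1−ρ) = 0.5203/0.2786 = 1.8674

Final: 1.8674


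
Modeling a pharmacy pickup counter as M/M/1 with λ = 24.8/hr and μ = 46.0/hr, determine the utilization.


ρ = λ/μ = 24.8/46.0 = 0.5391

Final: 0.5391


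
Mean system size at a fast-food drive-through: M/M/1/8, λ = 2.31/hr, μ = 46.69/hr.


ρ = 2.31/46.69 = 0.04948
L = ρ[1 − (K+1)ρ^K + Kρ^(K+1)] / [(1−ρ)(1−ρ^(K+1))]
Numerator: 0.04948·(1 − 9·3.590e-11 + 8·1.776e-12) = 0.049475
Denominator: (0.9505)·(1.000000) = 0.950525
L = 0.049475/0.950525 = 0.05205

Final: 0.05205


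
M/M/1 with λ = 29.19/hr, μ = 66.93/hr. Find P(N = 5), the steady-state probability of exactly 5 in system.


ρ = 29.19/66.93 = 0.4361
P_n = (1−ρ)·ρ^n = (1 − 0.4361)·0.4361^5 = 0.5639·0.015779 = 0.008897

Final: 0.008897


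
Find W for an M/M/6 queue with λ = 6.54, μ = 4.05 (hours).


a = 1.6148; ρ = 0.2691; P₀ = 0.198849
Lq = P₀·a^c·ρ/(c!(1−ρ)²) = 0.002467
Wq = Lq/λ = 0.002467/6.54 = 0.0003773 hr
W = Wq + 1/μ = 0.0003773 + 0.24691 = 0.24729 hr

Final: 0.24729 hr


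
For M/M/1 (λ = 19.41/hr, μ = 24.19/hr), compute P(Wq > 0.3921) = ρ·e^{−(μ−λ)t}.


ρ = 19.41/24.19 = 0.8024
P(Wq > t) = ρ·e^{−(μ−λ)t} = 0.8024·e^{−1.8742}
= 0.8024·0.153472 = 0.123145

Final: 0.123145


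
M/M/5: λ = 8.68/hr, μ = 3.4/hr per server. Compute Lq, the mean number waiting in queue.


a = λ/μ = 2.5529; ρ = a/5 = 0.5106
P₀ = 0.075750
Lq = P₀·a^c·ρ / (c!·(1−ρ)²) = 0.075750·108.44363·0.5106/(120·0.23952)
= 0.14593

Final: 0.14593


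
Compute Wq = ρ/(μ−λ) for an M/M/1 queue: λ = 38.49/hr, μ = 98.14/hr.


ρ = 38.49/98.14 = 0.3922
Wq = ρ/(μ−λ) = 0.3922/(98.14 − 38.49) = 0.3922/59.65 = 0.006575 hr

Final: 0.006575 hr


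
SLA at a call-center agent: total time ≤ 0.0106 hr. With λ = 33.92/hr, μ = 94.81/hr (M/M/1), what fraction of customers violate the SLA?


W ~ Exponential(μ−λ) for M/M/1.
μ − λ = 94.81 − 33.92 = 60.8900
P(W > t) = e^{−(μ−λ)t} = e^{−0.6454} = 0.524435

Final: 0.524435


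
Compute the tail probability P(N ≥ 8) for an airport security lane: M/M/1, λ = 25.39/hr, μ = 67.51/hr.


ρ = 25.39/67.51 = 0.3761
P(N ≥ n) = ρ^n = 0.3761^8 = 0.0004003

Final: 0.0004003


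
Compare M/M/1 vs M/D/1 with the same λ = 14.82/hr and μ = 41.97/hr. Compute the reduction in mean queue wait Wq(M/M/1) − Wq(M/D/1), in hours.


ρ = 14.82/41.97 = 0.3531
Wq(M/M/1) = ρ/(μ−λ) = 0.3531/27.15 = 0.01301 hr
Wq(M/D/1) = ρ/(2(μ−λ)) = 0.006503 hr
Savings = 0.01301 − 0.006503 = 0.006503 hr

Final: 0.006503 hr


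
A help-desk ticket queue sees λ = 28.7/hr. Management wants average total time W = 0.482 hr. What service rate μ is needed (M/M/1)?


W = 1/(μ−λ) ⇒ μ − λ = 1/W = 1/0.482 = 2.0747
μ = λ + 1/W = 28.7 + 2.0747 = 30.7747 per hr

Final: 30.7747 /hr


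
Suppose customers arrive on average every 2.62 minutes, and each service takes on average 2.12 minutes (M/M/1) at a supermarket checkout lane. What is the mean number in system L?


λ = 60/2.62 = 22.9008 /hr
μ = 60/2.12 = 28.3019 /hr
ρ = λ/μ = 22.9008/28.3019 = 0.8092
L = ρ/(1−ρ) = 0.8092/0.1908 = 4.2400

Final: 4.2400


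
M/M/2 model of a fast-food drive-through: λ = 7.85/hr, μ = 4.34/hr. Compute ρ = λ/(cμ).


ρ = λ/(cμ) = 7.85/(2·4.34) = 7.85/8.68 = 0.9044

Final: 0.9044


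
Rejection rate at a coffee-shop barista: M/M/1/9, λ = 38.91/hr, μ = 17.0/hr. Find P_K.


ρ = λ/μ = 38.91/17.0 = 2.2888
P_K = (1−ρ)ρ^K/(1−ρ^(K+1)) = (-1.2888·1723.894900)/(1 − 3945.691209)
= -2221.796309/-3944.691209 = 0.563237

Final: 0.563237


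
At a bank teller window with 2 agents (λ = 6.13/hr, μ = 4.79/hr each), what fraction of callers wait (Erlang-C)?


a = λ/μ = 1.2797; ρ = a/2 = 0.6399
P₀ = 0.219605 (from M/M/c formula)
C(c,a) = [a^c/(c!(1−ρ))]·P₀ = [1.63776/(2·0.3601)]·0.219605
= 2.27387·0.219605 = 0.499355

Final: 0.499355


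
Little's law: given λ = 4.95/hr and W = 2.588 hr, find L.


L = λW = 4.95·2.588 = 12.8106

Final: 12.8106


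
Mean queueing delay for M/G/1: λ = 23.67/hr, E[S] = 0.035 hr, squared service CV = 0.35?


ρ = λ·E[S] = 23.67·0.035 = 0.8285
E[S²] = E[S]²(1+C_s²) = 0.035²·(1+0.35) = 0.001654
Wq = λ·E[S²]/(2(1−ρ)) = 23.67·0.001654/(2·0.1715) = 0.11409 hr

Final: 0.11409 hr


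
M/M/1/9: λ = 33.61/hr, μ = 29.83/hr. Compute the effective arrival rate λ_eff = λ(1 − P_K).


ρ = 1.1267; P_K = (1−ρ)ρ^9/(1−ρ^10) = 0.161423
λ_eff = λ(1 − P_K) = 33.61·(1 − 0.161423) = 33.61·0.838577 = 28.1846 /hr

Final: 28.1846 /hr


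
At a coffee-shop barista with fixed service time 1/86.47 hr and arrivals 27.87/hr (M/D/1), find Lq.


ρ = 27.87/86.47 = 0.3223
M/D/1: Lq = ρ²/(2(1−ρ)) = 0.1039/(2·0.6777) = 0.07664

Final: 0.07664


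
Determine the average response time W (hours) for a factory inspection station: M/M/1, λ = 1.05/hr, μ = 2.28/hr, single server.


W = 1/(μ−λ) = 1/(2.28 − 1.05) = 1/1.23 = 0.8130 hr

Final: 0.8130 hr


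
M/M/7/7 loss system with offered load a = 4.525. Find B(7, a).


B(c,a) = (a^c/c!) / Σ_{k=0}^{c} a^k/k!
a^7/7! = 7.707252
Σ terms (k=0..7): 1.00000 + 4.52500 + 10.23781 + 15.44203 + 17.46880 + 15.80926 + 11.92282 + 7.70725 = 84.112984
B = 7.707252/84.112984 = 0.091630

Final: 0.091630


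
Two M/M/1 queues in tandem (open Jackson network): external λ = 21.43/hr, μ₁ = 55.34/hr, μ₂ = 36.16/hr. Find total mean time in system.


Each node sees arrival rate λ = 21.43/hr (tandem ⇒ throughput preserved).
W₁ = 1/(μ₁−λ) = 1/(55.34−21.43) = 0.02949 hr
W₂ = 1/(μ₂−λ) = 1/(36.16−21.43) = 0.06789 hr
W_total = W₁ + W₂ = 0.02949 + 0.06789 = 0.09738 hr

Final: 0.09738 hr


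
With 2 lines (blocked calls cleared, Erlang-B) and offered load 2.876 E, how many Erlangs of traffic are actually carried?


B(2,2.876) = 0.516207 (Erlang-B)
Carried load = a(1 − B) = 2.876·(1 − 0.516207) = 2.876·0.483793 = 1.3914 E

Final: 1.3914 Erlangs


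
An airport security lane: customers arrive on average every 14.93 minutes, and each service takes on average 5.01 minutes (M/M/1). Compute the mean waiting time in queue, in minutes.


λ = 60/14.93 = 4.0188 /hr
μ = 60/5.01 = 11.9760 /hr
ρ = λ/μ = 4.0188/11.9760 = 0.3356
Wq = ρ/(μ−λ) = 0.3356/(11.9760−4.0188) = 0.04217 hr
In minutes: 0.04217·60 = 2.530 min

Final: 2.530 min


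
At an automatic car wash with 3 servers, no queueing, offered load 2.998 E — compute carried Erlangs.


B(3,2.998) = 0.345914 (Erlang-B)
Carried load = a(1 − B) = 2.998·(1 − 0.345914) = 2.998·0.654086 = 1.9609 E

Final: 1.9609 Erlangs


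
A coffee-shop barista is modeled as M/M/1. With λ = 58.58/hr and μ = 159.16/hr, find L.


ρ = λ/μ = 58.58/159.16 = 0.3681
L = ρ/(1−ρ) = 0.3681/(1 − 0.3681) = 0.3681/0.6319 = 0.5824

Final: 0.5824


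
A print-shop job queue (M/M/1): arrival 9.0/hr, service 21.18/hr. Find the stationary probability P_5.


ρ = 9.0/21.18 = 0.4249
P_n = (1−ρ)·ρ^n = (1 − 0.4249)·0.4249^5 = 0.5751·0.013854 = 0.007967

Final: 0.007967


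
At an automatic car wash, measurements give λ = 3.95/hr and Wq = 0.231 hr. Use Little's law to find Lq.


Lq = λWq = 3.95·0.231 = 0.9125

Final: 0.9125


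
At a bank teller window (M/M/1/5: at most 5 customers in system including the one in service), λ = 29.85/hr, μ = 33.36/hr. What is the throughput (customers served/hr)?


ρ = 0.8948; P_K = (1−ρ)ρ^5/(1−ρ^6) = 0.123978
λ_eff = λ(1 − P_K) = 29.85·(1 − 0.123978) = 29.85·0.876022 = 26.1492 /hr

Final: 26.1492 /hr


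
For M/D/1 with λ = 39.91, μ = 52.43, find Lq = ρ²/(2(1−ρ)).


ρ = 39.91/52.43 = 0.7612
M/D/1: Lq = ρ²/(2(1−ρ)) = 0.5794/(2·0.2388) = 1.21325

Final: 1.21325


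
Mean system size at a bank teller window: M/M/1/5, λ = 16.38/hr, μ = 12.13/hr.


ρ = 16.38/12.13 = 1.3504
L = ρ[1 − (K+1)ρ^K + Kρ^(K+1)] / [(1−ρ)(1−ρ^(K+1))]
Numerator: 1.3504·(1 − 6·4.490198 + 5·6.063433) = 5.909193
Denominator: (-0.3504)·(-5.063433) = 1.774080
L = 5.909193/1.774080 = 3.3308

Final: 3.3308


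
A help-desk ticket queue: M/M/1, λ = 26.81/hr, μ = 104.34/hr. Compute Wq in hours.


ρ = 26.81/104.34 = 0.2569
Wq = ρ/(μ−λ) = 0.2569/(104.34 − 26.81) = 0.2569/77.53 = 0.003314 hr

Final: 0.003314 hr


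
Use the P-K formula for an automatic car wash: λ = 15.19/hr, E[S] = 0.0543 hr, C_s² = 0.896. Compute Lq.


ρ = λ·E[S] = 15.19·0.0543 = 0.8248
Lq = ρ²(1+C_s²)/(2(1−ρ)) = 0.6803·(1+0.896)/(2·0.1752)
= 0.6803·1.8960/0.3504 = 3.68156

Final: 3.68156


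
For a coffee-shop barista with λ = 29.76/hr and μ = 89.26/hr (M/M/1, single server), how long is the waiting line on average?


ρ = 29.76/89.26 = 0.3334
Lq = ρ²/(1−ρ) = 0.1112/0.6666 = 0.1668

Final: 0.1668


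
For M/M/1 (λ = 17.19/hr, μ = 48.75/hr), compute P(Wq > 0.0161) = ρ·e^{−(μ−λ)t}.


ρ = 17.19/48.75 = 0.3526
P(Wq > t) = ρ·e^{−(μ−λ)t} = 0.3526·e^{−0.5081}
= 0.3526·0.601628 = 0.212143

Final: 0.212143


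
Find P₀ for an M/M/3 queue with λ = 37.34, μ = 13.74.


a = λ/μ = 37.34/13.74 = 2.7176; ρ = a/c = 0.9059
Σ_{k=0}^{2} a^k/k! (terms k=0..2) = 1.00000 + 2.71761 + 3.69271 = 7.41032
Tail: a^3/(3!(1−ρ)) = 20.07071/(6·0.09413) = 35.53757
P₀ = 1/(7.41032 + 35.53757) = 1/42.94789 = 0.023284

Final: 0.023284


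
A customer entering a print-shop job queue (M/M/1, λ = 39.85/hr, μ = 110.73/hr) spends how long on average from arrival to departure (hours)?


W = 1/(μ−λ) = 1/(110.73 − 39.85) = 1/70.88 = 0.01411 hr

Final: 0.01411 hr


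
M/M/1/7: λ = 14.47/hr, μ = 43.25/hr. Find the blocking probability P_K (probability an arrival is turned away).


ρ = λ/μ = 14.47/43.25 = 0.3346
P_K = (1−ρ)ρ^K/(1−ρ^(K+1)) = (0.6654·0.0004692)/(1 − 0.0001570)
= 0.0003122/0.999843 = 0.0003123

Final: 0.0003123


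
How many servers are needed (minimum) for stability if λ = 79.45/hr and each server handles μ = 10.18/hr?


Stability requires cμ > λ ⇔ c > λ/μ.
λ/μ = 79.45/10.18 = 7.8045
Minimum integer c = ⌊7.8045⌋ + 1 = 8
Check: 8·10.18 = 81.44 > 79.45, while 7·10.18 = 71.26 ≤ 79.45

Final: 8 servers


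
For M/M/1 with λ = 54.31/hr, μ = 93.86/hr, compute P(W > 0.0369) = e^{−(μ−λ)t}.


W ~ Exponential(μ−λ) for M/M/1.
μ − λ = 93.86 − 54.31 = 39.5500
P(W > t) = e^{−(μ−λ)t} = e^{−1.4594} = 0.232377

Final: 0.232377


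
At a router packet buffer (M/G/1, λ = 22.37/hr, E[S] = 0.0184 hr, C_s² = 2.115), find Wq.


ρ = λ·E[S] = 22.37·0.0184 = 0.4116
E[S²] = E[S]²(1+C_s²) = 0.0184²·(1+2.115) = 0.001055
Wq = λ·E[S²]/(2(1−ρ)) = 22.37·0.001055/(2·0.5884) = 0.02005 hr

Final: 0.02005 hr


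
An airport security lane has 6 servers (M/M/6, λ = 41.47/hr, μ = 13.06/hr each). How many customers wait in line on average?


a = λ/μ = 3.1753; ρ = a/6 = 0.5292
P₀ = 0.040811
Lq = P₀·a^c·ρ / (c!·(1−ρ)²) = 0.040811·1025.05024·0.5292/(720·0.22163)
= 0.13874

Final: 0.13874


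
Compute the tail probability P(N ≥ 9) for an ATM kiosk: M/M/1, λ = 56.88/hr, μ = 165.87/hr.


ρ = 56.88/165.87 = 0.3429
P(N ≥ n) = ρ^n = 0.3429^9 = 0.00006557

Final: 0.00006557


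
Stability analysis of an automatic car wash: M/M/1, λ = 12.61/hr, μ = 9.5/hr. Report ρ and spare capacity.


Total capacity cμ = 1·9.5 = 9.50/hr
ρ = λ/(cμ) = 12.61/9.50 = 1.3274
Stable ⇔ ρ < 1: NO
Spare capacity = cμ − λ = 9.50 − 12.61 = -3.11/hr

Final: ρ = 1.3274; unstable; margin = -3.11/hr


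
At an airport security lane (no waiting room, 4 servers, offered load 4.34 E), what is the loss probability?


B(c,a) = (a^c/c!) / Σ_{k=0}^{c} a^k/k!
a^4/4! = 14.782493
Σ terms (k=0..4): 1.00000 + 4.34000 + 9.41780 + 13.62442 + 14.78249 = 43.164710
B = 14.782493/43.164710 = 0.342467

Final: 0.342467


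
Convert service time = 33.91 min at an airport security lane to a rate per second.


μ = 1/(service time) in consistent units.
1 second = 0.0166667 min, so μ = 0.0166667/33.91 = 0.0004915 per second

Final: 0.0004915 /sec


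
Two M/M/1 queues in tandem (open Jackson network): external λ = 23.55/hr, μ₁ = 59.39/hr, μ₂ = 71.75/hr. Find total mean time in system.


Each node sees arrival rate λ = 23.55/hr (tandem ⇒ throughput preserved).
W₁ = 1/(μ₁−λ) = 1/(59.39−23.55) = 0.02790 hr
W₂ = 1/(μ₂−λ) = 1/(71.75−23.55) = 0.02075 hr
W_total = W₁ + W₂ = 0.02790 + 0.02075 = 0.04865 hr

Final: 0.04865 hr


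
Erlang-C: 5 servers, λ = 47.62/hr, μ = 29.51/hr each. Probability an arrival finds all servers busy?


a = λ/μ = 1.6137; ρ = a/5 = 0.3227
P₀ = 0.198681 (from M/M/c formula)
C(c,a) = [a^c/(c!(1−ρ))]·P₀ = [10.94211/(120·0.6773)]·0.198681
= 0.13464·0.198681 = 0.026750

Final: 0.026750


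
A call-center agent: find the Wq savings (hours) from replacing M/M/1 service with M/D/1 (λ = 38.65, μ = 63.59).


ρ = 38.65/63.59 = 0.6078
Wq(M/M/1) = ρ/(μ−λ) = 0.6078/24.94 = 0.02437 hr
Wq(M/D/1) = ρ/(2(μ−λ)) = 0.01219 hr
Savings = 0.02437 − 0.01219 = 0.01219 hr

Final: 0.01219 hr


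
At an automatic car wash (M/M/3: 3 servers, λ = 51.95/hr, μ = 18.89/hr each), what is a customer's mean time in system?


a = 2.7501; ρ = 0.9167; P₀ = 0.020344
Lq = P₀·a^c·ρ/(c!(1−ρ)²) = 9.31986
Wq = Lq/λ = 9.31986/51.95 = 0.17940 hr
W = Wq + 1/μ = 0.17940 + 0.05294 = 0.23234 hr

Final: 0.23234 hr


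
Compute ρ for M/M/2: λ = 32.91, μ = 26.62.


ρ = λ/(cμ) = 32.91/(2·26.62) = 32.91/53.24 = 0.6181

Final: 0.6181


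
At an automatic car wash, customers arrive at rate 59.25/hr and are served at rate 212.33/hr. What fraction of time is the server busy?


ρ = λ/μ = 59.25/212.33 = 0.2790

Final: 0.2790


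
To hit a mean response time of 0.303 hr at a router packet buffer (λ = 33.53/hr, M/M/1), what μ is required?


W = 1/(μ−λ) ⇒ μ − λ = 1/W = 1/0.303 = 3.3003
μ = λ + 1/W = 33.53 + 3.3003 = 36.8303 per hr

Final: 36.8303 /hr


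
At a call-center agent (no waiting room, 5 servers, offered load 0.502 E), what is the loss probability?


B(c,a) = (a^c/c!) / Σ_{k=0}^{c} a^k/k!
a^5/5! = 0.0002657
Σ terms (k=0..5): 1.00000 + 0.50200 + 0.12600 + 0.02108 + 0.002646 + 0.0002657 = 1.651998
B = 0.0002657/1.651998 = 0.0001608

Final: 0.0001608


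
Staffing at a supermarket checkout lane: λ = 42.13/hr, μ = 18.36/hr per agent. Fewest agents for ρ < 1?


Stability requires cμ > λ ⇔ c > λ/μ.
λ/μ = 42.13/18.36 = 2.2947
Minimum integer c = ⌊2.2947⌋ + 1 = 3
Check: 3·18.36 = 55.08 > 42.13, while 2·18.36 = 36.72 ≤ 42.13

Final: 3 servers


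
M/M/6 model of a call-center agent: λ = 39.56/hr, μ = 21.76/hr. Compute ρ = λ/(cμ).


ρ = λ/(cμ) = 39.56/(6·21.76) = 39.56/130.56 = 0.3030

Final: 0.3030


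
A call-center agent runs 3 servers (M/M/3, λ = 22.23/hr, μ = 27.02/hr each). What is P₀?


a = λ/μ = 22.23/27.02 = 0.8227; ρ = a/c = 0.2742
Σ_{k=0}^{2} a^k/k! (terms k=0..2) = 1.00000 + 0.82272 + 0.33844 = 2.16116
Tail: a^3/(3!(1−ρ)) = 0.55688/(6·0.7258) = 0.12788
P₀ = 1/(2.16116 + 0.12788) = 1/2.28905 = 0.436863

Final: 0.436863


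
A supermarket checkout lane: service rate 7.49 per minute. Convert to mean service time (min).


Mean service time = 1/μ = 1/7.49 minute = 0.13351 minute
In minutes: 0.13351 × 1 = 0.1335 min

Final: 0.1335 min


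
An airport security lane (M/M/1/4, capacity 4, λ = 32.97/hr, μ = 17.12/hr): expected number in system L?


ρ = 32.97/17.12 = 1.9258
L = ρ[1 − (K+1)ρ^K + Kρ^(K+1)] / [(1−ρ)(1−ρ^(K+1))]
Numerator: 1.9258·(1 − 5·13.755005 + 4·26.489633) = 73.534474
Denominator: (-0.9258)·(-25.489633) = 23.598754
L = 73.534474/23.598754 = 3.1160

Final: 3.1160


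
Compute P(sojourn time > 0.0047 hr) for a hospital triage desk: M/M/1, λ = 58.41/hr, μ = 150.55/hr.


W ~ Exponential(μ−λ) for M/M/1.
μ − λ = 150.55 − 58.41 = 92.1400
P(W > t) = e^{−(μ−λ)t} = e^{−0.4331} = 0.648523

Final: 0.648523


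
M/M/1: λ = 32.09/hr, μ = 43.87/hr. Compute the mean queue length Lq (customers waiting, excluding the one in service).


ρ = 32.09/43.87 = 0.7315
Lq = ρ²/(1−ρ) = 0.5351/0.2685 = 1.9926

Final: 1.9926


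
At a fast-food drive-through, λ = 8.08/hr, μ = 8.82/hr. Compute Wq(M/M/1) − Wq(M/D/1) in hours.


ρ = 8.08/8.82 = 0.9161
Wq(M/M/1) = ρ/(μ−λ) = 0.9161/0.7400 = 1.23797 hr
Wq(M/D/1) = ρ/(2(μ−λ)) = 0.61899 hr
Savings = 1.23797 − 0.61899 = 0.61899 hr

Final: 0.61899 hr


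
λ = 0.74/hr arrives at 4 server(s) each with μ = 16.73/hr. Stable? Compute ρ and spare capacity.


Total capacity cμ = 4·16.73 = 66.92/hr
ρ = λ/(cμ) = 0.74/66.92 = 0.01106
Stable ⇔ ρ < 1: YES
Spare capacity = cμ − λ = 66.92 − 0.74 = 66.18/hr

Final: ρ = 0.01106; stable; margin = 66.18/hr


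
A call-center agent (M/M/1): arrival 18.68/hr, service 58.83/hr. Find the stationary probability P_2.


ρ = 18.68/58.83 = 0.3175
P_n = (1−ρ)·ρ^n = (1 − 0.3175)·0.3175^2 = 0.6825·0.100822 = 0.068809

Final: 0.068809


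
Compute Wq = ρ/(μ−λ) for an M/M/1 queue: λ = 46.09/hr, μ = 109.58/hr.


ρ = 46.09/109.58 = 0.4206
Wq = ρ/(μ−λ) = 0.4206/(109.58 − 46.09) = 0.4206/63.49 = 0.006625 hr

Final: 0.006625 hr


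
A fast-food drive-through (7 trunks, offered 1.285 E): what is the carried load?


B(7,1.285) = 0.0003176 (Erlang-B)
Carried load = a(1 − B) = 1.285·(1 − 0.0003176) = 1.285·0.999682 = 1.2846 E

Final: 1.2846 Erlangs


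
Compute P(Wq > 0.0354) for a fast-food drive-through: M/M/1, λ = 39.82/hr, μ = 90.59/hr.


ρ = 39.82/90.59 = 0.4396
P(Wq > t) = ρ·e^{−(μ−λ)t} = 0.4396·e^{−1.7973}
= 0.4396·0.165753 = 0.072859

Final: 0.072859


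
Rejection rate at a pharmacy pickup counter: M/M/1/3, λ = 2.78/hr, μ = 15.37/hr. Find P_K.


ρ = λ/μ = 2.78/15.37 = 0.1809
P_K = (1−ρ)ρ^K/(1−ρ^(K+1)) = (0.8191·0.005917)/(1 − 0.001070)
= 0.004847/0.998930 = 0.004852

Final: 0.004852


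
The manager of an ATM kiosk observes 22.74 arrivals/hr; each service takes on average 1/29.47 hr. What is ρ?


ρ = λ/μ = 22.74/29.47 = 0.7716

Final: 0.7716


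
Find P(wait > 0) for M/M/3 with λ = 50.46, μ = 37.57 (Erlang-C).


a = λ/μ = 1.3431; ρ = a/3 = 0.4477
P₀ = 0.251499 (from M/M/c formula)
C(c,a) = [a^c/(c!(1−ρ))]·P₀ = [2.42280/(6·0.5523)]·0.251499
= 0.73112·0.251499 = 0.183876

Final: 0.183876


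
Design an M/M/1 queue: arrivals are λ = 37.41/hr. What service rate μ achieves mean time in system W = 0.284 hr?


W = 1/(μ−λ) ⇒ μ − λ = 1/W = 1/0.284 = 3.5211
μ = λ + 1/W = 37.41 + 3.5211 = 40.9311 per hr

Final: 40.9311 /hr


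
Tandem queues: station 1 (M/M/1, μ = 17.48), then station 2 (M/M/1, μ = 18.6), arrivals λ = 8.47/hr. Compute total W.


Each node sees arrival rate λ = 8.47/hr (tandem ⇒ throughput preserved).
W₁ = 1/(μ₁−λ) = 1/(17.48−8.47) = 0.11099 hr
W₂ = 1/(μ₂−λ) = 1/(18.6−8.47) = 0.09872 hr
W_total = W₁ + W₂ = 0.11099 + 0.09872 = 0.20970 hr

Final: 0.20970 hr


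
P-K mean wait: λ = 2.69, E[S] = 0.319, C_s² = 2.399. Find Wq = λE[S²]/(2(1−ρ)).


ρ = λ·E[S] = 2.69·0.319 = 0.8581
E[S²] = E[S]²(1+C_s²) = 0.319²·(1+2.399) = 0.345886
Wq = λ·E[S²]/(2(1−ρ)) = 2.69·0.345886/(2·0.1419) = 3.27871 hr

Final: 3.27871 hr


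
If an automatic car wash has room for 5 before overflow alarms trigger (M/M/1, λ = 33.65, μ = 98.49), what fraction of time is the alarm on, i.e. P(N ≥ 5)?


ρ = 33.65/98.49 = 0.3417
P(N ≥ n) = ρ^n = 0.3417^5 = 0.004655

Final: 0.004655


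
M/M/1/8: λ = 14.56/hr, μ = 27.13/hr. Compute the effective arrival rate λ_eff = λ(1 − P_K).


ρ = 0.5367; P_K = (1−ρ)ρ^8/(1−ρ^9) = 0.003200
λ_eff = λ(1 − P_K) = 14.56·(1 − 0.003200) = 14.56·0.996800 = 14.5134 /hr

Final: 14.5134 /hr


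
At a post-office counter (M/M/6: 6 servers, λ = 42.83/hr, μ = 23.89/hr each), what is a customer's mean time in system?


a = 1.7928; ρ = 0.2988; P₀ = 0.166367
Lq = P₀·a^c·ρ/(c!(1−ρ)²) = 0.004663
Wq = Lq/λ = 0.004663/42.83 = 0.0001089 hr
W = Wq + 1/μ = 0.0001089 + 0.04186 = 0.04197 hr

Final: 0.04197 hr


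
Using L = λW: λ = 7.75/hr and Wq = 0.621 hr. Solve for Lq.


Lq = λWq = 7.75·0.621 = 4.8128

Final: 4.8128


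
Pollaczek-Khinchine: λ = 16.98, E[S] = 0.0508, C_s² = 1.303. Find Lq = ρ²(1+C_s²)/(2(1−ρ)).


ρ = λ·E[S] = 16.98·0.0508 = 0.8626
Lq = ρ²(1+C_s²)/(2(1−ρ)) = 0.7441·(1+1.303)/(2·0.1374)
= 0.7441·2.3030/0.2748 = 6.23490

Final: 6.23490


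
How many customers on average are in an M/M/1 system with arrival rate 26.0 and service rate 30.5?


ρ = λ/μ = 26.0/30.5 = 0.8525
L = ρ/(1−ρ) = 0.8525/(1 − 0.8525) = 0.8525/0.1475 = 5.7778

Final: 5.7778


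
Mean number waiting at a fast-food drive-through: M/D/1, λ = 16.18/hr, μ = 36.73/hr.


ρ = 16.18/36.73 = 0.4405
M/D/1: Lq = ρ²/(2(1−ρ)) = 0.1941/(2·0.5595) = 0.17342

Final: 0.17342


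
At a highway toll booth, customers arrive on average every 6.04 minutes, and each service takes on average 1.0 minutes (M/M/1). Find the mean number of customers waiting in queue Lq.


λ = 60/6.04 = 9.9338 /hr
μ = 60/1.0 = 60.0000 /hr
ρ = λ/μ = 9.9338/60.0000 = 0.1656
Lq = ρ²/(1−ρ) = 0.02741/0.8344 = 0.03285

Final: 0.03285


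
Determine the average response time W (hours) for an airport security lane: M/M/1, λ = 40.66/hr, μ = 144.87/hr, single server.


W = 1/(μ−λ) = 1/(144.87 − 40.66) = 1/104.21 = 0.009596 hr

Final: 0.009596 hr


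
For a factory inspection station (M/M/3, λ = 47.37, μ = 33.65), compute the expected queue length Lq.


a = λ/μ = 1.4077; ρ = a/3 = 0.4692
P₀ = 0.233941
Lq = P₀·a^c·ρ / (c!·(1−ρ)²) = 0.233941·2.78968·0.4692/(6·0.28170)
= 0.18118

Final: 0.18118


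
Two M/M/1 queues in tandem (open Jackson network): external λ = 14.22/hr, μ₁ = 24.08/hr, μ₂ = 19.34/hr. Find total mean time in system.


Each node sees arrival rate λ = 14.22/hr (tandem ⇒ throughput preserved).
W₁ = 1/(μ₁−λ) = 1/(24.08−14.22) = 0.10142 hr
W₂ = 1/(μ₂−λ) = 1/(19.34−14.22) = 0.19531 hr
W_total = W₁ + W₂ = 0.10142 + 0.19531 = 0.29673 hr

Final: 0.29673 hr


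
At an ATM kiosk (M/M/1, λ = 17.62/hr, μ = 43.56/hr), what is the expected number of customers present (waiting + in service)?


ρ = λ/μ = 17.62/43.56 = 0.4045
L = ρ/(1−ρ) = 0.4045/(1 − 0.4045) = 0.4045/0.5955 = 0.6793

Final: 0.6793


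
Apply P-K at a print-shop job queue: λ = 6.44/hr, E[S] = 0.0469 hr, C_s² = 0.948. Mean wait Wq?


ρ = λ·E[S] = 6.44·0.0469 = 0.3020
E[S²] = E[S]²(1+C_s²) = 0.0469²·(1+0.948) = 0.004285
Wq = λ·E[S²]/(2(1−ρ)) = 6.44·0.004285/(2·0.6980) = 0.01977 hr

Final: 0.01977 hr


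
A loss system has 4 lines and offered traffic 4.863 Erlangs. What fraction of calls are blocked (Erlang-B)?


B(c,a) = (a^c/c!) / Σ_{k=0}^{c} a^k/k!
a^4/4! = 23.302678
Σ terms (k=0..4): 1.00000 + 4.86300 + 11.82438 + 19.16733 + 23.30268 = 60.157390
B = 23.302678/60.157390 = 0.387362

Final: 0.387362


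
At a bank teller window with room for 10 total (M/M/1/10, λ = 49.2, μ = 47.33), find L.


ρ = 49.2/47.33 = 1.0395
L = ρ[1 − (K+1)ρ^K + Kρ^(K+1)] / [(1−ρ)(1−ρ^(K+1))]
Numerator: 1.0395·(1 − 11·1.473282 + 10·1.531491) = 0.113108
Denominator: (-0.03951)·(-0.531491) = 0.020999
L = 0.113108/0.020999 = 5.3863

Final: 5.3863


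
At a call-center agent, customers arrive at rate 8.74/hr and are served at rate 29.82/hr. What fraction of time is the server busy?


ρ = λ/μ = 8.74/29.82 = 0.2931

Final: 0.2931


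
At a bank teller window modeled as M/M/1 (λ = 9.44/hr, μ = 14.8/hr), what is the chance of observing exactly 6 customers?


ρ = 9.44/14.8 = 0.6378
P_n = (1−ρ)·ρ^n = (1 − 0.6378)·0.6378^6 = 0.3622·0.067338 = 0.024387

Final: 0.024387


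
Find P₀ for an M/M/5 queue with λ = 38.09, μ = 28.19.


a = λ/μ = 38.09/28.19 = 1.3512; ρ = a/c = 0.2702
Σ_{k=0}^{4} a^k/k! (terms k=0..4) = 1.00000 + 1.35119 + 0.91285 + 0.41115 + 0.13888 = 3.81407
Tail: a^5/(5!(1−ρ)) = 4.50380/(120·0.7298) = 0.05143
P₀ = 1/(3.81407 + 0.05143) = 1/3.86550 = 0.258698

Final: 0.258698


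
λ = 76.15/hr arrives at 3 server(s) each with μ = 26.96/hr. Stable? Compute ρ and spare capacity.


Total capacity cμ = 3·26.96 = 80.88/hr
ρ = λ/(cμ) = 76.15/80.88 = 0.9415
Stable ⇔ ρ < 1: YES
Spare capacity = cμ − λ = 80.88 − 76.15 = 4.73/hr

Final: ρ = 0.9415; stable; margin = 4.73/hr


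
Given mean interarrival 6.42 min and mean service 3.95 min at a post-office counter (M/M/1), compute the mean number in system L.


λ = 60/6.42 = 9.3458 /hr
μ = 60/3.95 = 15.1899 /hr
ρ = λ/μ = 9.3458/15.1899 = 0.6153
L = ρ/(1−ρ) = 0.6153/0.3847 = 1.5992

Final: 1.5992
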